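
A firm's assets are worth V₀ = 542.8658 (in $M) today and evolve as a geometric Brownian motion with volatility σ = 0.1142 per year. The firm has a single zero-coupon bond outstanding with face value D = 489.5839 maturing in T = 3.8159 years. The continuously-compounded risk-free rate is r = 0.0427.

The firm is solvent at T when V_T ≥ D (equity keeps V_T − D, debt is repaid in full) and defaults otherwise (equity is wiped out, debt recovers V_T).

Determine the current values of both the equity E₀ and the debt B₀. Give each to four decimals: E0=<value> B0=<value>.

E0=132.8963 B0=409.9695

d₁ = [ln(V₀/D) + (r + σ²/2)T] / (σ√T)
   = [ln(542.8658/489.5839) + (0.0427 + 0.5·0.1142²)·3.8159] / (0.1142·√3.8159)
   = [0.103306 + 0.187822] / 0.223082 = 1.305027
d₂ = d₁ − σ√T = 1.305027 − 0.223082 = 1.081945
N(d₁) = 0.904058,  N(d₂) = 0.860361,  e^(−rT) = 0.849643
E₀ = V₀·N(d₁) − D·e^(−rT)·N(d₂)
   = 542.8658·0.904058 − 489.5839·0.849643·0.860361 = 132.896336
B₀ = V₀ − E₀ = 542.8658 − 132.896336 = 409.969464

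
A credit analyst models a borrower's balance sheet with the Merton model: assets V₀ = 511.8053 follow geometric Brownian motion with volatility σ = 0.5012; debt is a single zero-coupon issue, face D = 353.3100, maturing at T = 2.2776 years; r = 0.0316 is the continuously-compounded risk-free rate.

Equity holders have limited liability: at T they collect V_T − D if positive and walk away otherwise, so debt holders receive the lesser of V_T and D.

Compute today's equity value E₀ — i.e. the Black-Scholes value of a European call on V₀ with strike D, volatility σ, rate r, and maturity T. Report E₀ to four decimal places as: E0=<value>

d₁ = [ln(V₀/D) + (r + σ²/2)T] / (σ√T)
   = [ln(511.8053/353.3100) + (0.0316 + 0.5·0.5012²)·2.2776] / (0.5012·√2.2776)
   = [0.370598 + 0.358040] / 0.756397 = 0.963302
d₂ = d₁ − σ√T = 0.963302 − 0.756397 = 0.206905
N(d₁) = 0.832302,  N(d₂) = 0.581958,  e^(−rT) = 0.930557
E₀ = V₀·N(d₁) − D·e^(−rT)·N(d₂)
   = 511.8053·0.832302 − 353.3100·0.930557·0.581958 = 234.643329

E0=234.6433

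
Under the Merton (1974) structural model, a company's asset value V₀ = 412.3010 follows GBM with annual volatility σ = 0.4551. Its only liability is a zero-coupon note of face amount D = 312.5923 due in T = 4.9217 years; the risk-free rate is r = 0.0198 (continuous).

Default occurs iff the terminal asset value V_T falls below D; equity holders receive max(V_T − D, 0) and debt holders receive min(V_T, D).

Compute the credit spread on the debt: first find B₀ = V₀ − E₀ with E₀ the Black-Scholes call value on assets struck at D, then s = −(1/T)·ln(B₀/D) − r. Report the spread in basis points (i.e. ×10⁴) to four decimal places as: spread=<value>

spread=656.6241

d₁ = [ln(V₀/D) + (r + σ²/2)T] / (σ√T)
   = [ln(412.3010/312.5923) + (0.0198 + 0.5·0.4551²)·4.9217] / (0.4551·√4.9217)
   = [0.276854 + 0.607131] / 1.009635 = 0.875549
d₂ = d₁ − σ√T = 0.875549 − 1.009635 = -0.134086
N(d₁) = 0.809362,  N(d₂) = 0.446667,  e^(−rT) = 0.907148
E₀ = V₀·N(d₁) − D·e^(−rT)·N(d₂)
   = 412.3010·0.809362 − 312.5923·0.907148·0.446667 = 207.040599
B₀ = V₀ − E₀ = 412.3010 − 207.040599 = 205.260401
spread = −(1/T)·ln(B₀/D) − r = −(1/4.9217)·ln(205.260401/312.5923) − 0.0198 = 0.06566241
in basis points: 0.06566241 × 10⁴ = 656.6241 bp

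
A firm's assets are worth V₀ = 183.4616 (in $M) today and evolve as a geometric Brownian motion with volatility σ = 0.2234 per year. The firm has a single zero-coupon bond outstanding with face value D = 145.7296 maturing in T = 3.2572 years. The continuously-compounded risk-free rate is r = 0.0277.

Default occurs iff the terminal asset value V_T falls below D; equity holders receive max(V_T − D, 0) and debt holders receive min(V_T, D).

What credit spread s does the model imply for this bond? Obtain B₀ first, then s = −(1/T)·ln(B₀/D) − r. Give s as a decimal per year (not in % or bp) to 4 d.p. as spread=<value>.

d₁ = [ln(V₀/D) + (r + σ²/2)T] / (σ√T)
   = [ln(183.4616/145.7296) + (0.0277 + 0.5·0.2234²)·3.2572] / (0.2234·√3.2572)
   = [0.230253 + 0.171504] / 0.403186 = 0.996454
d₂ = d₁ − σ√T = 0.996454 − 0.403186 = 0.593268
N(d₁) = 0.840485,  N(d₂) = 0.723499,  e^(−rT) = 0.913726
E₀ = V₀·N(d₁) − D·e^(−rT)·N(d₂)
   = 183.4616·0.840485 − 145.7296·0.913726·0.723499 = 57.857833
B₀ = V₀ − E₀ = 183.4616 − 57.857833 = 125.603767
spread = −(1/T)·ln(B₀/D) − r = −(1/3.2572)·ln(125.603767/145.7296) − 0.0277 = 0.01792833

spread=0.0179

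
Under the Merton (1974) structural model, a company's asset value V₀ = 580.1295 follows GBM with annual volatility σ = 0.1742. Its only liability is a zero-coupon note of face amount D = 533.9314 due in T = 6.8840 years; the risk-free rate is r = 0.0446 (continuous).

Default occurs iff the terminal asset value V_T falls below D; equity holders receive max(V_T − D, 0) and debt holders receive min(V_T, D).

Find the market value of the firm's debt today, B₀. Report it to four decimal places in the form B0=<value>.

d₁ = [ln(V₀/D) + (r + σ²/2)T] / (σ√T)
   = [ln(580.1295/533.9314) + (0.0446 + 0.5·0.1742²)·6.8840] / (0.1742·√6.8840)
   = [0.082984 + 0.411476] / 0.457055 = 1.081839
d₂ = d₁ − σ√T = 1.081839 − 0.457055 = 0.624784
N(d₁) = 0.860338,  N(d₂) = 0.733944,  e^(−rT) = 0.735631
E₀ = V₀·N(d₁) − D·e^(−rT)·N(d₂)
   = 580.1295·0.860338 − 533.9314·0.735631·0.733944 = 210.831593
B₀ = V₀ − E₀ = 580.1295 − 210.831593 = 369.297907

B0=369.2979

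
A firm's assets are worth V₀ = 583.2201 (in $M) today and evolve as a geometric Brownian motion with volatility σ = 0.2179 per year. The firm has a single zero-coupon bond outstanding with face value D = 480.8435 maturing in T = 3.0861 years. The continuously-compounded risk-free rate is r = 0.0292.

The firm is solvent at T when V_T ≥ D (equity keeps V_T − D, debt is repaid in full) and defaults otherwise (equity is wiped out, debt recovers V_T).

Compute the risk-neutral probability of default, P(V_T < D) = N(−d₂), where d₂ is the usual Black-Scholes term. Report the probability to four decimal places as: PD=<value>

PD=0.2918

d₁ = [ln(V₀/D) + (r + σ²/2)T] / (σ√T)
   = [ln(583.2201/480.8435) + (0.0292 + 0.5·0.2179²)·3.0861] / (0.2179·√3.0861)
   = [0.193023 + 0.163379] / 0.382791 = 0.931059
d₂ = d₁ − σ√T = 0.931059 − 0.382791 = 0.548268
risk-neutral PD = N(−d₂) = N(-0.548268) = 0.291754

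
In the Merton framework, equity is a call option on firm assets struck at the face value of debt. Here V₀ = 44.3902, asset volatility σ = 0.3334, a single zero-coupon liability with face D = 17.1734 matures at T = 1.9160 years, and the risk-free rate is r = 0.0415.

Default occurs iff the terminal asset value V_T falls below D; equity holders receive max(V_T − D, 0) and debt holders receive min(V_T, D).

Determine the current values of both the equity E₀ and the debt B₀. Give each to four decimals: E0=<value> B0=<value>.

d₁ = [ln(V₀/D) + (r + σ²/2)T] / (σ√T)
   = [ln(44.3902/17.1734) + (0.0415 + 0.5·0.3334²)·1.9160] / (0.3334·√1.9160)
   = [0.949657 + 0.186001] / 0.461491 = 2.460845
d₂ = d₁ − σ√T = 2.460845 − 0.461491 = 1.999354
N(d₁) = 0.993069,  N(d₂) = 0.977215,  e^(−rT) = 0.923565
E₀ = V₀·N(d₁) − D·e^(−rT)·N(d₂)
   = 44.3902·0.993069 − 17.1734·0.923565·0.977215 = 28.583188
B₀ = V₀ − E₀ = 44.3902 − 28.583188 = 15.807012

E0=28.5832 B0=15.8070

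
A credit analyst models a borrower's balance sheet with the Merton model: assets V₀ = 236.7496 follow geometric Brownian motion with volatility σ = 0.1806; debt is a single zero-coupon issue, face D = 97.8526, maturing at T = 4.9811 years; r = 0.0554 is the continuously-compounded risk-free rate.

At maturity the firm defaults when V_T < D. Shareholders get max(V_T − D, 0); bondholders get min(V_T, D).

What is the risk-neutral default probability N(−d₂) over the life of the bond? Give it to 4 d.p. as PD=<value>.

PD=0.0037

d₁ = [ln(V₀/D) + (r + σ²/2)T] / (σ√T)
   = [ln(236.7496/97.8526) + (0.0554 + 0.5·0.1806²)·4.9811] / (0.1806·√4.9811)
   = [0.883541 + 0.357186] / 0.403070 = 3.078192
d₂ = d₁ − σ√T = 3.078192 − 0.403070 = 2.675122
risk-neutral PD = N(−d₂) = N(-2.675122) = 0.003735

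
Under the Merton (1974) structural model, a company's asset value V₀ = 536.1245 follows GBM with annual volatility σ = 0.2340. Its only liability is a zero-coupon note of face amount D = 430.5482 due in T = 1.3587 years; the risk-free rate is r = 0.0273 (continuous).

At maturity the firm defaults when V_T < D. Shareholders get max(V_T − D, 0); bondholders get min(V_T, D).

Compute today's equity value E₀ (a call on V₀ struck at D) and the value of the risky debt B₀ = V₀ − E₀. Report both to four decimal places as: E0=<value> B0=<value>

d₁ = [ln(V₀/D) + (r + σ²/2)T] / (σ√T)
   = [ln(536.1245/430.5482) + (0.0273 + 0.5·0.2340²)·1.3587] / (0.2340·√1.3587)
   = [0.219307 + 0.074291] / 0.272758 = 1.076405
d₂ = d₁ − σ√T = 1.076405 − 0.272758 = 0.803647
N(d₁) = 0.859127,  N(d₂) = 0.789199,  e^(−rT) = 0.963587
E₀ = V₀·N(d₁) − D·e^(−rT)·N(d₂)
   = 536.1245·0.859127 − 430.5482·0.963587·0.789199 = 133.183268
B₀ = V₀ − E₀ = 536.1245 − 133.183268 = 402.941232

E0=133.1833 B0=402.9412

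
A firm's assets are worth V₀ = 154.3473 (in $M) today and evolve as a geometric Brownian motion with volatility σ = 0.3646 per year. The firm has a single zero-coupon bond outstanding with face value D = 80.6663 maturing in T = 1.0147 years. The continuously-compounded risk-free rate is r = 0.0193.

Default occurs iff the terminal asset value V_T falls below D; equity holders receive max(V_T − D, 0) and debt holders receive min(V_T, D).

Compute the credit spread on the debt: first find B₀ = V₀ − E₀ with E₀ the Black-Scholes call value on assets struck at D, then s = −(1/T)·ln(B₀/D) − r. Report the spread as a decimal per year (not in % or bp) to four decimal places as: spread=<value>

spread=0.0068

d₁ = [ln(V₀/D) + (r + σ²/2)T] / (σ√T)
   = [ln(154.3473/80.6663) + (0.0193 + 0.5·0.3646²)·1.0147] / (0.3646·√1.0147)
   = [0.648884 + 0.087027] / 0.367270 = 2.003735
d₂ = d₁ − σ√T = 2.003735 − 0.367270 = 1.636465
N(d₁) = 0.977451,  N(d₂) = 0.949129,  e^(−rT) = 0.980607
E₀ = V₀·N(d₁) − D·e^(−rT)·N(d₂)
   = 154.3473·0.977451 − 80.6663·0.980607·0.949129 = 75.788971
B₀ = V₀ − E₀ = 154.3473 − 75.788971 = 78.558329
spread = −(1/T)·ln(B₀/D) − r = −(1/1.0147)·ln(78.558329/80.6663) − 0.0193 = 0.00679589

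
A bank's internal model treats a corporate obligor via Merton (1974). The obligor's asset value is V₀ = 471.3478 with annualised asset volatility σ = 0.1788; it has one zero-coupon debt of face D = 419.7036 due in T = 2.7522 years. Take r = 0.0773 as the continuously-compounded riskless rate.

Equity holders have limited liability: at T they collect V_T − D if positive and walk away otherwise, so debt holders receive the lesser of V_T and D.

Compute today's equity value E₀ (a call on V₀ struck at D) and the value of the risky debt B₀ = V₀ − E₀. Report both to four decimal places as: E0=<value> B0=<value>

d₁ = [ln(V₀/D) + (r + σ²/2)T] / (σ√T)
   = [ln(471.3478/419.7036) + (0.0773 + 0.5·0.1788²)·2.7522] / (0.1788·√2.7522)
   = [0.116048 + 0.256738] / 0.296625 = 1.256758
d₂ = d₁ − σ√T = 1.256758 − 0.296625 = 0.960133
N(d₁) = 0.895579,  N(d₂) = 0.831506,  e^(−rT) = 0.808362
E₀ = V₀·N(d₁) − D·e^(−rT)·N(d₂)
   = 471.3478·0.895579 − 419.7036·0.808362·0.831506 = 140.022256
B₀ = V₀ − E₀ = 471.3478 − 140.022256 = 331.325544

E0=140.0223 B0=331.3255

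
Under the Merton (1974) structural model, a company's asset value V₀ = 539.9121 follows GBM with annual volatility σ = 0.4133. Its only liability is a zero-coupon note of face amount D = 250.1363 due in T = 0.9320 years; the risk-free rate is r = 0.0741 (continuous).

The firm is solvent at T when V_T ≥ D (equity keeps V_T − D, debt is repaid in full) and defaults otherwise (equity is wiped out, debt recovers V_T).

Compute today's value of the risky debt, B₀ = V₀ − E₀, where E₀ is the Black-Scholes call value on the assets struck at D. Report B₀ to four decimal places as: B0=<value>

B0=232.5462

d₁ = [ln(V₀/D) + (r + σ²/2)T] / (σ√T)
   = [ln(539.9121/250.1363) + (0.0741 + 0.5·0.4133²)·0.9320] / (0.4133·√0.9320)
   = [0.769400 + 0.148662] / 0.399000 = 2.300905
d₂ = d₁ − σ√T = 2.300905 − 0.399000 = 1.901905
N(d₁) = 0.989302,  N(d₂) = 0.971408,  e^(−rT) = 0.933270
E₀ = V₀·N(d₁) − D·e^(−rT)·N(d₂)
   = 539.9121·0.989302 − 250.1363·0.933270·0.971408 = 307.365860
B₀ = V₀ − E₀ = 539.9121 − 307.365860 = 232.546240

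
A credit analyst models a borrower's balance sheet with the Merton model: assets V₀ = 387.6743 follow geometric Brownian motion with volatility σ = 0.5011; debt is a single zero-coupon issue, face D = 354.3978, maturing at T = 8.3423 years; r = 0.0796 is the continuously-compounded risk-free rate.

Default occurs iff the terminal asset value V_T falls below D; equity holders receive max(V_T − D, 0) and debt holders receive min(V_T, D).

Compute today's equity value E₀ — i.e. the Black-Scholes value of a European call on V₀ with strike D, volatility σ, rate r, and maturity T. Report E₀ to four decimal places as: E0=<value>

d₁ = [ln(V₀/D) + (r + σ²/2)T] / (σ√T)
   = [ln(387.6743/354.3978) + (0.0796 + 0.5·0.5011²)·8.3423] / (0.5011·√8.3423)
   = [0.089746 + 1.711428] / 1.447329 = 1.244481
d₂ = d₁ − σ√T = 1.244481 − 1.447329 = -0.202848
N(d₁) = 0.893339,  N(d₂) = 0.419627,  e^(−rT) = 0.514764
E₀ = V₀·N(d₁) − D·e^(−rT)·N(d₂)
   = 387.6743·0.893339 − 354.3978·0.514764·0.419627 = 269.771439

E0=269.7714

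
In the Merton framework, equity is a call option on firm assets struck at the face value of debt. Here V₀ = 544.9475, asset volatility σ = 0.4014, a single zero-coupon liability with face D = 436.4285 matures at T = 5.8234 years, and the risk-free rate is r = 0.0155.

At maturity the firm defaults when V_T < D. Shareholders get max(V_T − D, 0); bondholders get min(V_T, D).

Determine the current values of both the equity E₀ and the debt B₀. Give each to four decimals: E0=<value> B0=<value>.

E0=256.8227 B0=288.1248

d₁ = [ln(V₀/D) + (r + σ²/2)T] / (σ√T)
   = [ln(544.9475/436.4285) + (0.0155 + 0.5·0.4014²)·5.8234] / (0.4014·√5.8234)
   = [0.222065 + 0.559402] / 0.968647 = 0.806761
d₂ = d₁ − σ√T = 0.806761 − 0.968647 = -0.161887
N(d₁) = 0.790098,  N(d₂) = 0.435698,  e^(−rT) = 0.913691
E₀ = V₀·N(d₁) − D·e^(−rT)·N(d₂)
   = 544.9475·0.790098 − 436.4285·0.913691·0.435698 = 256.822697
B₀ = V₀ − E₀ = 544.9475 − 256.822697 = 288.124803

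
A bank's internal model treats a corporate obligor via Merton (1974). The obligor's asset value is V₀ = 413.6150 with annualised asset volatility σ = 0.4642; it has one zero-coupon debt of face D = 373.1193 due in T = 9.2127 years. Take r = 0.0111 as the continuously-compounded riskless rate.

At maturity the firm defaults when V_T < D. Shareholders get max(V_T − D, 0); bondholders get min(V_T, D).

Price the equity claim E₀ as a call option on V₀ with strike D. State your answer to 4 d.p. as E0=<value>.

d₁ = [ln(V₀/D) + (r + σ²/2)T] / (σ√T)
   = [ln(413.6150/373.1193) + (0.0111 + 0.5·0.4642²)·9.2127] / (0.4642·√9.2127)
   = [0.103037 + 1.094845] / 1.408960 = 0.850189
d₂ = d₁ − σ√T = 0.850189 − 1.408960 = -0.558771
N(d₁) = 0.802390,  N(d₂) = 0.288159,  e^(−rT) = 0.902794
E₀ = V₀·N(d₁) − D·e^(−rT)·N(d₂)
   = 413.6150·0.802390 − 373.1193·0.902794·0.288159 = 234.814199

E0=234.8142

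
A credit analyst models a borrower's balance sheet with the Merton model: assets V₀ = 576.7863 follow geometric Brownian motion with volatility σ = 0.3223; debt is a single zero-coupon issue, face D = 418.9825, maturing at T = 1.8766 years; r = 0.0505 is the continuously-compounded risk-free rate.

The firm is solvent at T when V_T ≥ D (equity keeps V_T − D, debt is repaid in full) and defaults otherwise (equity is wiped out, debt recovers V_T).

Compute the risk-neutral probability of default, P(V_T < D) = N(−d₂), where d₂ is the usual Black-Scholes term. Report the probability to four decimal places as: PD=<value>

d₁ = [ln(V₀/D) + (r + σ²/2)T] / (σ√T)
   = [ln(576.7863/418.9825) + (0.0505 + 0.5·0.3223²)·1.8766] / (0.3223·√1.8766)
   = [0.319643 + 0.192236] / 0.441516 = 1.159368
d₂ = d₁ − σ√T = 1.159368 − 0.441516 = 0.717852
risk-neutral PD = N(−d₂) = N(-0.717852) = 0.236424

PD=0.2364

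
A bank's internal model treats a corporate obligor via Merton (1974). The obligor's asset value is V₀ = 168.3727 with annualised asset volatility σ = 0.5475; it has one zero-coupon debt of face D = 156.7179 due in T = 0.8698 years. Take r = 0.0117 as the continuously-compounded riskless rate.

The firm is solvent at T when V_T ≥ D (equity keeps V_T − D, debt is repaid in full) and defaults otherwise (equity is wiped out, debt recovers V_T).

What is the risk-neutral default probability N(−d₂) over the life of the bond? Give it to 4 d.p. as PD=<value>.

PD=0.5378

d₁ = [ln(V₀/D) + (r + σ²/2)T] / (σ√T)
   = [ln(168.3727/156.7179) + (0.0117 + 0.5·0.5475²)·0.8698] / (0.5475·√0.8698)
   = [0.071733 + 0.140541] / 0.510615 = 0.415721
d₂ = d₁ − σ√T = 0.415721 − 0.510615 = -0.094895
risk-neutral PD = N(−d₂) = N(0.094895) = 0.537801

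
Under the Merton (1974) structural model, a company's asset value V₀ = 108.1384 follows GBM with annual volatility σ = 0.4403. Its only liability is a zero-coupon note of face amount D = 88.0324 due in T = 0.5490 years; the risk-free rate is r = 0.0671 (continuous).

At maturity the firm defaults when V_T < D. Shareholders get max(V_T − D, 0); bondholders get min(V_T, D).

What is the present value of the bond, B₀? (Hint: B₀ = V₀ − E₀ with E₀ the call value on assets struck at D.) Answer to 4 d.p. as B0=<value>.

d₁ = [ln(V₀/D) + (r + σ²/2)T] / (σ√T)
   = [ln(108.1384/88.0324) + (0.0671 + 0.5·0.4403²)·0.5490] / (0.4403·√0.5490)
   = [0.205707 + 0.090054] / 0.326238 = 0.906578
d₂ = d₁ − σ√T = 0.906578 − 0.326238 = 0.580340
N(d₁) = 0.817685,  N(d₂) = 0.719157,  e^(−rT) = 0.963832
E₀ = V₀·N(d₁) − D·e^(−rT)·N(d₂)
   = 108.1384·0.817685 − 88.0324·0.963832·0.719157 = 27.403752
B₀ = V₀ − E₀ = 108.1384 − 27.403752 = 80.734648

B0=80.7346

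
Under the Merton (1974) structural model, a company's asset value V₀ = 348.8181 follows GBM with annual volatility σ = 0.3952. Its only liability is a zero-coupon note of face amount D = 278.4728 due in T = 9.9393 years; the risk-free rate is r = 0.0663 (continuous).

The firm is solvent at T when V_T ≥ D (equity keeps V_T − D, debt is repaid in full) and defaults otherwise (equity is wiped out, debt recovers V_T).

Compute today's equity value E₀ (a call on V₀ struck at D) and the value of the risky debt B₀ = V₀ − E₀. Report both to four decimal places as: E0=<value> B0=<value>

E0=239.9465 B0=108.8716

d₁ = [ln(V₀/D) + (r + σ²/2)T] / (σ√T)
   = [ln(348.8181/278.4728) + (0.0663 + 0.5·0.3952²)·9.9393] / (0.3952·√9.9393)
   = [0.225230 + 1.435151] / 1.245933 = 1.332640
d₂ = d₁ − σ√T = 1.332640 − 1.245933 = 0.086707
N(d₁) = 0.908675,  N(d₂) = 0.534548,  e^(−rT) = 0.517381
E₀ = V₀·N(d₁) − D·e^(−rT)·N(d₂)
   = 348.8181·0.908675 − 278.4728·0.517381·0.534548 = 239.946511
B₀ = V₀ − E₀ = 348.8181 − 239.946511 = 108.871589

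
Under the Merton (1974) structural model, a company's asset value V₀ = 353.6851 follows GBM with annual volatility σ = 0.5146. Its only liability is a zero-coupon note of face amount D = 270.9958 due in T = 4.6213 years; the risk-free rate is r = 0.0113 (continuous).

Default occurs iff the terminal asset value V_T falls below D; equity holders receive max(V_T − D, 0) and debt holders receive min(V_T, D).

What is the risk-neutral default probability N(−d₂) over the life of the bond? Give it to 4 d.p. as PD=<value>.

PD=0.6046

d₁ = [ln(V₀/D) + (r + σ²/2)T] / (σ√T)
   = [ln(353.6851/270.9958) + (0.0113 + 0.5·0.5146²)·4.6213] / (0.5146·√4.6213)
   = [0.266304 + 0.664111] / 1.106246 = 0.841056
d₂ = d₁ − σ√T = 0.841056 − 1.106246 = -0.265191
risk-neutral PD = N(−d₂) = N(0.265191) = 0.604569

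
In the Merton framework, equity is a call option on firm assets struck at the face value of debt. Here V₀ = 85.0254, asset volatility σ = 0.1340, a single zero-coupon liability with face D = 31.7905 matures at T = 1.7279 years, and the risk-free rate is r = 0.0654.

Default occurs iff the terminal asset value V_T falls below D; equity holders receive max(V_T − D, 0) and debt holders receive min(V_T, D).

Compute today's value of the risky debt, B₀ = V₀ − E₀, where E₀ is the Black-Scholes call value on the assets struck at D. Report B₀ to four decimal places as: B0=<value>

d₁ = [ln(V₀/D) + (r + σ²/2)T] / (σ√T)
   = [ln(85.0254/31.7905) + (0.0654 + 0.5·0.1340²)·1.7279] / (0.1340·√1.7279)
   = [0.983783 + 0.128518] / 0.176142 = 6.314776
d₂ = d₁ − σ√T = 6.314776 − 0.176142 = 6.138633
N(d₁) = 1.000000,  N(d₂) = 1.000000,  e^(−rT) = 0.893146
E₀ = V₀·N(d₁) − D·e^(−rT)·N(d₂)
   = 85.0254·1.000000 − 31.7905·0.893146·1.000000 = 56.631826
B₀ = V₀ − E₀ = 85.0254 − 56.631826 = 28.393574

B0=28.3936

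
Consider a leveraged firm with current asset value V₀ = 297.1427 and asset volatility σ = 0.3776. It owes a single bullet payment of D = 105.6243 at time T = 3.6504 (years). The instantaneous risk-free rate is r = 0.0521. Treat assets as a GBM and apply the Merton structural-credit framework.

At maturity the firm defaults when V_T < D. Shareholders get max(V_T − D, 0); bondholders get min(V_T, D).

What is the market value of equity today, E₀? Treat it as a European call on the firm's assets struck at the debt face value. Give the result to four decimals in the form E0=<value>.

d₁ = [ln(V₀/D) + (r + σ²/2)T] / (σ√T)
   = [ln(297.1427/105.6243) + (0.0521 + 0.5·0.3776²)·3.6504] / (0.3776·√3.6504)
   = [1.034324 + 0.450426] / 0.721443 = 2.058027
d₂ = d₁ − σ√T = 2.058027 − 0.721443 = 1.336584
N(d₁) = 0.980206,  N(d₂) = 0.909321,  e^(−rT) = 0.826805
E₀ = V₀·N(d₁) − D·e^(−rT)·N(d₂)
   = 297.1427·0.980206 − 105.6243·0.826805·0.909321 = 211.849467

E0=211.8495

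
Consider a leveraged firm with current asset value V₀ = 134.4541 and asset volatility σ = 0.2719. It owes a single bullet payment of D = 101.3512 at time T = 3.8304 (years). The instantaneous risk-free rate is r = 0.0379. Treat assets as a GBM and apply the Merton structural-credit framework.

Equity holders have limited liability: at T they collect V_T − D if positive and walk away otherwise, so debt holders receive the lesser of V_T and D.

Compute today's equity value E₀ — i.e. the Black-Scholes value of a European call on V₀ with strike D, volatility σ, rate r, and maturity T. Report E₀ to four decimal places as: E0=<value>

E0=53.5523

d₁ = [ln(V₀/D) + (r + σ²/2)T] / (σ√T)
   = [ln(134.4541/101.3512) + (0.0379 + 0.5·0.2719²)·3.8304] / (0.2719·√3.8304)
   = [0.282631 + 0.286762] / 0.532147 = 1.069993
d₂ = d₁ − σ√T = 1.069993 − 0.532147 = 0.537847
N(d₁) = 0.857689,  N(d₂) = 0.704659,  e^(−rT) = 0.864873
E₀ = V₀·N(d₁) − D·e^(−rT)·N(d₂)
   = 134.4541·0.857689 − 101.3512·0.864873·0.704659 = 53.552261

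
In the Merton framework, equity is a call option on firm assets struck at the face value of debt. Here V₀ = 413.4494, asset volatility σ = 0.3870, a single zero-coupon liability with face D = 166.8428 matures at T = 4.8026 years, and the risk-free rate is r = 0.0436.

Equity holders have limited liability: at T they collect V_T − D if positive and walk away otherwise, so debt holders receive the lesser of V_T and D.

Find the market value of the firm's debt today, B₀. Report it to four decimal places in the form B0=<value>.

d₁ = [ln(V₀/D) + (r + σ²/2)T] / (σ√T)
   = [ln(413.4494/166.8428) + (0.0436 + 0.5·0.3870²)·4.8026] / (0.3870·√4.8026)
   = [0.907483 + 0.569034] / 0.848104 = 1.740962
d₂ = d₁ − σ√T = 1.740962 − 0.848104 = 0.892858
N(d₁) = 0.959155,  N(d₂) = 0.814033,  e^(−rT) = 0.811076
E₀ = V₀·N(d₁) − D·e^(−rT)·N(d₂)
   = 413.4494·0.959155 − 166.8428·0.811076·0.814033 = 286.405215
B₀ = V₀ − E₀ = 413.4494 − 286.405215 = 127.044185

B0=127.0442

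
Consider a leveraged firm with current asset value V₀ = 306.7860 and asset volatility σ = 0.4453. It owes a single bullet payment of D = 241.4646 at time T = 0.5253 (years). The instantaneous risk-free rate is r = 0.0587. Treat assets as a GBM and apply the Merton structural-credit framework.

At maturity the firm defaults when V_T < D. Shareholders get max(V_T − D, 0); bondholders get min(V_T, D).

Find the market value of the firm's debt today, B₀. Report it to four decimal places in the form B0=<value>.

B0=224.4784

d₁ = [ln(V₀/D) + (r + σ²/2)T] / (σ√T)
   = [ln(306.7860/241.4646) + (0.0587 + 0.5·0.4453²)·0.5253] / (0.4453·√0.5253)
   = [0.239428 + 0.082917] / 0.322743 = 0.998765
d₂ = d₁ − σ√T = 0.998765 − 0.322743 = 0.676022
N(d₁) = 0.841046,  N(d₂) = 0.750487,  e^(−rT) = 0.969635
E₀ = V₀·N(d₁) − D·e^(−rT)·N(d₂)
   = 306.7860·0.841046 − 241.4646·0.969635·0.750487 = 82.307611
B₀ = V₀ − E₀ = 306.7860 − 82.307611 = 224.478389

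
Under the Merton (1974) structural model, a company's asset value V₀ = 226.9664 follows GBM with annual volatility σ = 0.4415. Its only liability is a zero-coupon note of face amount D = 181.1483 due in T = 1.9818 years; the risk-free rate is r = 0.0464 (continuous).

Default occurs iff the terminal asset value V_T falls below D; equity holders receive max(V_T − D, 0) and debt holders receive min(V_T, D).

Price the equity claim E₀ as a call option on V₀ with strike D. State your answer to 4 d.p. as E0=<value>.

d₁ = [ln(V₀/D) + (r + σ²/2)T] / (σ√T)
   = [ln(226.9664/181.1483) + (0.0464 + 0.5·0.4415²)·1.9818] / (0.4415·√1.9818)
   = [0.225486 + 0.285104] / 0.621528 = 0.821508
d₂ = d₁ − σ√T = 0.821508 − 0.621528 = 0.199980
N(d₁) = 0.794321,  N(d₂) = 0.579252,  e^(−rT) = 0.912146
E₀ = V₀·N(d₁) − D·e^(−rT)·N(d₂)
   = 226.9664·0.794321 − 181.1483·0.912146·0.579252 = 84.572386

E0=84.5724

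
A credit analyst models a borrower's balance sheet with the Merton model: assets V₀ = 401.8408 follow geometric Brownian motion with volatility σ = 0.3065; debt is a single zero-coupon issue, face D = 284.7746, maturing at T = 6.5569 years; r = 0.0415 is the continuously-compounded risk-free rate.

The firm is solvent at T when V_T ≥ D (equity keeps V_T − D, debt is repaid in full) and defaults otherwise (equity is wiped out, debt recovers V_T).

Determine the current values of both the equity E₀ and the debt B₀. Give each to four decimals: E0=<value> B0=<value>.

d₁ = [ln(V₀/D) + (r + σ²/2)T] / (σ√T)
   = [ln(401.8408/284.7746) + (0.0415 + 0.5·0.3065²)·6.5569] / (0.3065·√6.5569)
   = [0.344358 + 0.580096] / 0.784838 = 1.177893
d₂ = d₁ − σ√T = 1.177893 − 0.784838 = 0.393055
N(d₁) = 0.880580,  N(d₂) = 0.652861,  e^(−rT) = 0.761769
E₀ = V₀·N(d₁) − D·e^(−rT)·N(d₂)
   = 401.8408·0.880580 − 284.7746·0.761769·0.652861 = 212.226349
B₀ = V₀ − E₀ = 401.8408 − 212.226349 = 189.614451

E0=212.2263 B0=189.6145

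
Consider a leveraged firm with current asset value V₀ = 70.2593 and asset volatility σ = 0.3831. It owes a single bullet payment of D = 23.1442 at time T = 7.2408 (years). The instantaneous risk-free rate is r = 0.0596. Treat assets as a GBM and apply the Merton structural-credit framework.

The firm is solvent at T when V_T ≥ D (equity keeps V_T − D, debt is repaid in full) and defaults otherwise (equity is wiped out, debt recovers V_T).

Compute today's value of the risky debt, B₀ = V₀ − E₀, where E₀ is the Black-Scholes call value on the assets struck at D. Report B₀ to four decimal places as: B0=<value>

B0=14.1314

d₁ = [ln(V₀/D) + (r + σ²/2)T] / (σ√T)
   = [ln(70.2593/23.1442) + (0.0596 + 0.5·0.3831²)·7.2408] / (0.3831·√7.2408)
   = [1.110448 + 0.962902] / 1.030874 = 2.011256
d₂ = d₁ − σ√T = 2.011256 − 1.030874 = 0.980382
N(d₁) = 0.977851,  N(d₂) = 0.836551,  e^(−rT) = 0.649500
E₀ = V₀·N(d₁) − D·e^(−rT)·N(d₂)
   = 70.2593·0.977851 − 23.1442·0.649500·0.836551 = 56.127931
B₀ = V₀ − E₀ = 70.2593 − 56.127931 = 14.131369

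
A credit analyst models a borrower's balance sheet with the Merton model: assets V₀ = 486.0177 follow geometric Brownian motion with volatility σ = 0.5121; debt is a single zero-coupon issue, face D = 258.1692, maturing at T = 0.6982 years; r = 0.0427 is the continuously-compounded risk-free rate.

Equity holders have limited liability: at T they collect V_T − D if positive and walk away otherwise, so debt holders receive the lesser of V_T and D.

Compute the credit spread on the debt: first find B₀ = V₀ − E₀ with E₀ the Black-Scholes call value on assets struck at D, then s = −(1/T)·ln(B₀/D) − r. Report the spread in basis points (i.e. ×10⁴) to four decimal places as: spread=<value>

d₁ = [ln(V₀/D) + (r + σ²/2)T] / (σ√T)
   = [ln(486.0177/258.1692) + (0.0427 + 0.5·0.5121²)·0.6982] / (0.5121·√0.6982)
   = [0.632630 + 0.121363] / 0.427902 = 1.762068
d₂ = d₁ − σ√T = 1.762068 − 0.427902 = 1.334166
N(d₁) = 0.960971,  N(d₂) = 0.908925,  e^(−rT) = 0.970627
E₀ = V₀·N(d₁) − D·e^(−rT)·N(d₂)
   = 486.0177·0.960971 − 258.1692·0.970627·0.908925 = 239.285059
B₀ = V₀ − E₀ = 486.0177 − 239.285059 = 246.732641
spread = −(1/T)·ln(B₀/D) − r = −(1/0.6982)·ln(246.732641/258.1692) − 0.0427 = 0.02219524
in basis points: 0.02219524 × 10⁴ = 221.9524 bp

spread=221.9524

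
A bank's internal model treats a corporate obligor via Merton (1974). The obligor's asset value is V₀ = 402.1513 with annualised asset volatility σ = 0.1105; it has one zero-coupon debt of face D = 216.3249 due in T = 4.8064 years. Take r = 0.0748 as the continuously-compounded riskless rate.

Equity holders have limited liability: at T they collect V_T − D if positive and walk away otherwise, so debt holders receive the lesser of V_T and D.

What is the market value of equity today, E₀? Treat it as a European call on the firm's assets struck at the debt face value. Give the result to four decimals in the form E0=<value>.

E0=251.1542

d₁ = [ln(V₀/D) + (r + σ²/2)T] / (σ√T)
   = [ln(402.1513/216.3249) + (0.0748 + 0.5·0.1105²)·4.8064] / (0.1105·√4.8064)
   = [0.620047 + 0.388862] / 0.242255 = 4.164663
d₂ = d₁ − σ√T = 4.164663 − 0.242255 = 3.922409
N(d₁) = 0.999984,  N(d₂) = 0.999956,  e^(−rT) = 0.698012
E₀ = V₀·N(d₁) − D·e^(−rT)·N(d₂)
   = 402.1513·0.999984 − 216.3249·0.698012·0.999956 = 251.154233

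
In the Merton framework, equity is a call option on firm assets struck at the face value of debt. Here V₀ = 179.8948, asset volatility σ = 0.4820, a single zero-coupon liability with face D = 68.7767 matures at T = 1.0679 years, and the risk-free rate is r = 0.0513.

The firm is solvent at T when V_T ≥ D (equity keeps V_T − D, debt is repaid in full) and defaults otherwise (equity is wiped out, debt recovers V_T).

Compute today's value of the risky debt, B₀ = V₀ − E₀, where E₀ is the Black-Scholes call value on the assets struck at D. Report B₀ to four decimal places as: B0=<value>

B0=64.7096

d₁ = [ln(V₀/D) + (r + σ²/2)T] / (σ√T)
   = [ln(179.8948/68.7767) + (0.0513 + 0.5·0.4820²)·1.0679] / (0.4820·√1.0679)
   = [0.961507 + 0.178833] / 0.498095 = 2.289402
d₂ = d₁ − σ√T = 2.289402 − 0.498095 = 1.791306
N(d₁) = 0.988972,  N(d₂) = 0.963378,  e^(−rT) = 0.946690
E₀ = V₀·N(d₁) − D·e^(−rT)·N(d₂)
   = 179.8948·0.988972 − 68.7767·0.946690·0.963378 = 115.185154
B₀ = V₀ − E₀ = 179.8948 − 115.185154 = 64.709646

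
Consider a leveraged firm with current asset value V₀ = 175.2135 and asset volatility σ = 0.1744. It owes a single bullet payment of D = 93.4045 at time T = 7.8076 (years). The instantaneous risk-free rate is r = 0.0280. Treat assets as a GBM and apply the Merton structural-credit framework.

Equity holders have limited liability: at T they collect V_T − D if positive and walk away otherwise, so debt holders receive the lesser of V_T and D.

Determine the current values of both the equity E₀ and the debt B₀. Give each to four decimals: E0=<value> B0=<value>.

d₁ = [ln(V₀/D) + (r + σ²/2)T] / (σ√T)
   = [ln(175.2135/93.4045) + (0.0280 + 0.5·0.1744²)·7.8076] / (0.1744·√7.8076)
   = [0.629066 + 0.337348] / 0.487310 = 1.983161
d₂ = d₁ − σ√T = 1.983161 − 0.487310 = 1.495851
N(d₁) = 0.976325,  N(d₂) = 0.932654,  e^(−rT) = 0.803633
E₀ = V₀·N(d₁) − D·e^(−rT)·N(d₂)
   = 175.2135·0.976325 − 93.4045·0.803633·0.932654 = 101.057652
B₀ = V₀ − E₀ = 175.2135 − 101.057652 = 74.155848

E0=101.0577 B0=74.1558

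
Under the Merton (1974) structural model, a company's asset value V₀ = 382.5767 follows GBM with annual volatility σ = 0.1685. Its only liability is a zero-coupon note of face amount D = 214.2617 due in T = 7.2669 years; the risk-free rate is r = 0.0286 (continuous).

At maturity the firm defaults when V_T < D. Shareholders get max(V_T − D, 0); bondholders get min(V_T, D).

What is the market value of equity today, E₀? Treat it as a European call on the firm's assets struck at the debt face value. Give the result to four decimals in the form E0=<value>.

E0=210.4577

d₁ = [ln(V₀/D) + (r + σ²/2)T] / (σ√T)
   = [ln(382.5767/214.2617) + (0.0286 + 0.5·0.1685²)·7.2669] / (0.1685·√7.2669)
   = [0.579731 + 0.310995] / 0.454229 = 1.960964
d₂ = d₁ − σ√T = 1.960964 − 0.454229 = 1.506736
N(d₁) = 0.975058,  N(d₂) = 0.934061,  e^(−rT) = 0.812342
E₀ = V₀·N(d₁) − D·e^(−rT)·N(d₂)
   = 382.5767·0.975058 − 214.2617·0.812342·0.934061 = 210.457736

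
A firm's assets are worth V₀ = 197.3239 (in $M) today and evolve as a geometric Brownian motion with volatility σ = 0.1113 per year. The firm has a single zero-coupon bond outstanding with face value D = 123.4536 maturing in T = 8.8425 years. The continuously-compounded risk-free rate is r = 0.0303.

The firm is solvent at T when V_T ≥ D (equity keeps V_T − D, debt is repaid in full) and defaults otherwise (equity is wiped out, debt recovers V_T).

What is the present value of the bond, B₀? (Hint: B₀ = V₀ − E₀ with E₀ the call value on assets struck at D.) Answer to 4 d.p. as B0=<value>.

B0=94.2350

d₁ = [ln(V₀/D) + (r + σ²/2)T] / (σ√T)
   = [ln(197.3239/123.4536) + (0.0303 + 0.5·0.1113²)·8.8425] / (0.1113·√8.8425)
   = [0.468981 + 0.322697] / 0.330965 = 2.392026
d₂ = d₁ − σ√T = 2.392026 − 0.330965 = 2.061060
N(d₁) = 0.991622,  N(d₂) = 0.980351,  e^(−rT) = 0.764963
E₀ = V₀·N(d₁) − D·e^(−rT)·N(d₂)
   = 197.3239·0.991622 − 123.4536·0.764963·0.980351 = 103.088879
B₀ = V₀ − E₀ = 197.3239 − 103.088879 = 94.235021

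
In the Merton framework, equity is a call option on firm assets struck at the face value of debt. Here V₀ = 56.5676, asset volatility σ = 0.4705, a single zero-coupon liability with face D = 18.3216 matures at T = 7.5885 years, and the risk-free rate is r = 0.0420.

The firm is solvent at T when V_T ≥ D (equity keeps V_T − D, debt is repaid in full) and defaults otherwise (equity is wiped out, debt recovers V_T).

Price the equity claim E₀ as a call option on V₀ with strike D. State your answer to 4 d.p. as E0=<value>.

E0=45.3096

d₁ = [ln(V₀/D) + (r + σ²/2)T] / (σ√T)
   = [ln(56.5676/18.3216) + (0.0420 + 0.5·0.4705²)·7.5885] / (0.4705·√7.5885)
   = [1.127356 + 1.158651] / 1.296097 = 1.763762
d₂ = d₁ − σ√T = 1.763762 − 1.296097 = 0.467664
N(d₁) = 0.961114,  N(d₂) = 0.679988,  e^(−rT) = 0.727081
E₀ = V₀·N(d₁) − D·e^(−rT)·N(d₂)
   = 56.5676·0.961114 − 18.3216·0.727081·0.679988 = 45.309594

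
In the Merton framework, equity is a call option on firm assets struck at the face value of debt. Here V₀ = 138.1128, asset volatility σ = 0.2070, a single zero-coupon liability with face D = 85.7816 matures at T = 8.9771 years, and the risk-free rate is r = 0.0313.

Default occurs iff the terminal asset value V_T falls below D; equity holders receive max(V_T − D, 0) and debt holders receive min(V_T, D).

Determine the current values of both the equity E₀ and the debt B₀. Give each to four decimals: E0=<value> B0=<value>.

E0=76.3953 B0=61.7175

d₁ = [ln(V₀/D) + (r + σ²/2)T] / (σ√T)
   = [ln(138.1128/85.7816) + (0.0313 + 0.5·0.2070²)·8.9771] / (0.2070·√8.9771)
   = [0.476266 + 0.473313] / 0.620209 = 1.531062
d₂ = d₁ − σ√T = 1.531062 − 0.620209 = 0.910853
N(d₁) = 0.937123,  N(d₂) = 0.818814,  e^(−rT) = 0.755041
E₀ = V₀·N(d₁) − D·e^(−rT)·N(d₂)
   = 138.1128·0.937123 − 85.7816·0.755041·0.818814 = 76.395254
B₀ = V₀ − E₀ = 138.1128 − 76.395254 = 61.717546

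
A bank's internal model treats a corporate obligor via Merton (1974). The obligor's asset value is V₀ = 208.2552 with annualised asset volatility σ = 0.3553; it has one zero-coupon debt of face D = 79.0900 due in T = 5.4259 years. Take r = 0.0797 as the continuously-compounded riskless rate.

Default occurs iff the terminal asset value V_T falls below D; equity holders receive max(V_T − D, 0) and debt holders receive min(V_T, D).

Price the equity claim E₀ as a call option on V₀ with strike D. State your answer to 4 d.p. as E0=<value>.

d₁ = [ln(V₀/D) + (r + σ²/2)T] / (σ√T)
   = [ln(208.2552/79.0900) + (0.0797 + 0.5·0.3553²)·5.4259] / (0.3553·√5.4259)
   = [0.968178 + 0.774922] / 0.827620 = 2.106159
d₂ = d₁ − σ√T = 2.106159 − 0.827620 = 1.278539
N(d₁) = 0.982405,  N(d₂) = 0.899470,  e^(−rT) = 0.648921
E₀ = V₀·N(d₁) − D·e^(−rT)·N(d₂)
   = 208.2552·0.982405 − 79.0900·0.648921·0.899470 = 158.427234

E0=158.4272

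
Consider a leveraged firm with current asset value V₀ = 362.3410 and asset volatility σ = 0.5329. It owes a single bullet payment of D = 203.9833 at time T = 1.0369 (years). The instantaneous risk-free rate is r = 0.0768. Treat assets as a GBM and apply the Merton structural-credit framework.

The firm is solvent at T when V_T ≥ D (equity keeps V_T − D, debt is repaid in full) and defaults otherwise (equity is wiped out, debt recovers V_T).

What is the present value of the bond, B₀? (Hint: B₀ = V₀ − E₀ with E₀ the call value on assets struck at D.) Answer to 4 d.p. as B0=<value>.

B0=180.6985

d₁ = [ln(V₀/D) + (r + σ²/2)T] / (σ√T)
   = [ln(362.3410/203.9833) + (0.0768 + 0.5·0.5329²)·1.0369] / (0.5329·√1.0369)
   = [0.574548 + 0.226865] / 0.542643 = 1.476868
d₂ = d₁ − σ√T = 1.476868 − 0.542643 = 0.934225
N(d₁) = 0.930145,  N(d₂) = 0.824906,  e^(−rT) = 0.923454
E₀ = V₀·N(d₁) − D·e^(−rT)·N(d₂)
   = 362.3410·0.930145 − 203.9833·0.923454·0.824906 = 181.642530
B₀ = V₀ − E₀ = 362.3410 − 181.642530 = 180.698470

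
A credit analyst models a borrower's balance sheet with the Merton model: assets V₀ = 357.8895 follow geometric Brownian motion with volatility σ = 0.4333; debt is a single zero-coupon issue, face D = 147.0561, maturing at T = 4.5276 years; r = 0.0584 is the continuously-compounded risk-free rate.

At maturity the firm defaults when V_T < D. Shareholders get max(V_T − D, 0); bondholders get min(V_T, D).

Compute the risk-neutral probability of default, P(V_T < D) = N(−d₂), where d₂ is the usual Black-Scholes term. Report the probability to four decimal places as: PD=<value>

PD=0.2146

d₁ = [ln(V₀/D) + (r + σ²/2)T] / (σ√T)
   = [ln(357.8895/147.0561) + (0.0584 + 0.5·0.4333²)·4.5276] / (0.4333·√4.5276)
   = [0.889410 + 0.689438] / 0.921983 = 1.712449
d₂ = d₁ − σ√T = 1.712449 − 0.921983 = 0.790466
risk-neutral PD = N(−d₂) = N(-0.790466) = 0.214628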